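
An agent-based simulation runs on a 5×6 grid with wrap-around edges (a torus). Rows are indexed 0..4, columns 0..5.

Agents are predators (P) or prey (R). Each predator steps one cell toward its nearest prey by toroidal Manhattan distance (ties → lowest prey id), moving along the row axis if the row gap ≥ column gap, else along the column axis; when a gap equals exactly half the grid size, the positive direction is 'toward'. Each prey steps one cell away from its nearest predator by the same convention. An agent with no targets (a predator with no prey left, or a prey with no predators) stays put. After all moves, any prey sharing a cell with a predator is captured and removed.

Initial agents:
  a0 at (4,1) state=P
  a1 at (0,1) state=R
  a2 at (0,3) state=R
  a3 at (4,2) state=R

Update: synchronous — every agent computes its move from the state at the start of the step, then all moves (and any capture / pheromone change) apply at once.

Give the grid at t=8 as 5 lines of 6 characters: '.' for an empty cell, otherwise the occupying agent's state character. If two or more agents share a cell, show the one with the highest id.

......
......
.P....
.R....
...R..

t=1: a0@(0,1):P a1@(1,1):R a2@(0,4):R a3@(4,3):R
t=2: a0@(1,1):P a1@(2,1):R a2@(0,3):R a3@(4,4):R
t=3: a0@(2,1):P a1@(3,1):R a2@(0,4):R a3@(4,3):R
t=4: a0@(3,1):P a1@(4,1):R a2@(0,3):R a3@(0,3):R
t=5: a0@(4,1):P a1@(0,1):R a2@(1,3):R a3@(1,3):R
t=6: a0@(0,1):P a1@(1,1):R a2@(2,3):R a3@(2,3):R
t=7: a0@(1,1):P a1@(2,1):R a2@(3,3):R a3@(3,3):R
t=8: a0@(2,1):P a1@(3,1):R a2@(4,3):R a3@(4,3):R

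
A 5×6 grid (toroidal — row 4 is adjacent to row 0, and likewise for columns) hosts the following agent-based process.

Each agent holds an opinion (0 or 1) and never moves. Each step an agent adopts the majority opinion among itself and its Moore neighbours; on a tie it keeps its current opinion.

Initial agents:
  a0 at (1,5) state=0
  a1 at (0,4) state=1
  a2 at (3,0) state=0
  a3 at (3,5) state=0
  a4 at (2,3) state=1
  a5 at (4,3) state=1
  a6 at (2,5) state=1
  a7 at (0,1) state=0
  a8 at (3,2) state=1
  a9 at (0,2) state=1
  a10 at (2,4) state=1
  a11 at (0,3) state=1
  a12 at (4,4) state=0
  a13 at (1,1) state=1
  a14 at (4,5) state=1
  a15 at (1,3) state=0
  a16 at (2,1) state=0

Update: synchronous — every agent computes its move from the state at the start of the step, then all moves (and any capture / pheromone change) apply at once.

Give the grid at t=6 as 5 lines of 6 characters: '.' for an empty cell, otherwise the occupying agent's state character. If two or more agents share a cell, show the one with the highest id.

t=1: a0@(1,5):1 a1@(0,4):1 a2@(3,0):0 a3@(3,5):0 a4@(2,3):1 a5@(4,3):1 a6@(2,5):0 a7@(0,1):1 a8@(3,2):1 a9@(0,2):1 a10@(2,4):1 a11@(0,3):1 a12@(4,4):1 a13@(1,1):1 a14@(4,5):0 a15@(1,3):1 a16@(2,1):0
t=2: (unchanged — steady state)

.1111.
.1.1.1
.0.110
0.1..0
...110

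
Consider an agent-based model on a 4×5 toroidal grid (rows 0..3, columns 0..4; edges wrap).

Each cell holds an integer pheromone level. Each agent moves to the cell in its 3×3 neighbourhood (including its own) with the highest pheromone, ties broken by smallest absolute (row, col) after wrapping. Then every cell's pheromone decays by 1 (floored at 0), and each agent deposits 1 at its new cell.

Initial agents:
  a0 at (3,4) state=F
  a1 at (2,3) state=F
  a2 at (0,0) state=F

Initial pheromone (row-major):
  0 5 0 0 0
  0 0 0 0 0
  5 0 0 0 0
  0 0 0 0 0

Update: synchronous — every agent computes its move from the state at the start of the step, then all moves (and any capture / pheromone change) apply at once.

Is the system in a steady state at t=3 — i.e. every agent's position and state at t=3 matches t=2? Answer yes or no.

yes

t=1: a0@(2,0) a1@(1,2) a2@(0,1) | pheromone: 0 5 0 0 0 / 0 0 1 0 0 / 5 0 0 0 0 / 0 0 0 0 0
t=2: a0@(2,0) a1@(0,1) a2@(0,1) | pheromone: 0 6 0 0 0 / 0 0 0 0 0 / 5 0 0 0 0 / 0 0 0 0 0
t=3: a0@(2,0) a1@(0,1) a2@(0,1) | pheromone: 0 7 0 0 0 / 0 0 0 0 0 / 5 0 0 0 0 / 0 0 0 0 0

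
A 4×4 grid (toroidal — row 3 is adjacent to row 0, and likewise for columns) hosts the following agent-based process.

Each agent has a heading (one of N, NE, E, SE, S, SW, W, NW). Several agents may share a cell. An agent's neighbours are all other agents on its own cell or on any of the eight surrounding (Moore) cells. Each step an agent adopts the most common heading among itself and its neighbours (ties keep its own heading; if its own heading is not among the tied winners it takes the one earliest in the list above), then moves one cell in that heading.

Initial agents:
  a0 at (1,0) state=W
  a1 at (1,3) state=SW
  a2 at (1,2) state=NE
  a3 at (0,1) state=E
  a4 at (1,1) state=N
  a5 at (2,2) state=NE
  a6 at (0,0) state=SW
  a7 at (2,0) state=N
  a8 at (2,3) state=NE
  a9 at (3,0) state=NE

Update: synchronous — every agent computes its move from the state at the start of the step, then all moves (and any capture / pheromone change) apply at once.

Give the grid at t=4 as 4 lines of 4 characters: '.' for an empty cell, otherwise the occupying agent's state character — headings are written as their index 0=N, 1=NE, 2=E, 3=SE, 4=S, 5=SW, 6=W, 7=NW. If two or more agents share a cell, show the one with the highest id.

t=1: a0@(0,0):N a1@(0,0):NE a2@(0,3):NE a3@(3,2):NE a4@(0,1):N a5@(1,3):NE a6@(1,3):SW a7@(1,0):N a8@(1,0):NE a9@(2,1):NE
t=2: a0@(3,1):NE a1@(3,1):NE a2@(3,0):NE a3@(2,3):NE a4@(3,1):N a5@(0,0):NE a6@(0,0):NE a7@(0,1):NE a8@(0,1):NE a9@(1,2):NE
t=3: a0@(2,2):NE a1@(2,2):NE a2@(2,1):NE a3@(1,0):NE a4@(2,2):NE a5@(3,1):NE a6@(3,1):NE a7@(3,2):NE a8@(3,2):NE a9@(0,3):NE
t=4: a0@(1,3):NE a1@(1,3):NE a2@(1,2):NE a3@(0,1):NE a4@(1,3):NE a5@(2,2):NE a6@(2,2):NE a7@(2,3):NE a8@(2,3):NE a9@(3,0):NE

.1..
..11
..11
1...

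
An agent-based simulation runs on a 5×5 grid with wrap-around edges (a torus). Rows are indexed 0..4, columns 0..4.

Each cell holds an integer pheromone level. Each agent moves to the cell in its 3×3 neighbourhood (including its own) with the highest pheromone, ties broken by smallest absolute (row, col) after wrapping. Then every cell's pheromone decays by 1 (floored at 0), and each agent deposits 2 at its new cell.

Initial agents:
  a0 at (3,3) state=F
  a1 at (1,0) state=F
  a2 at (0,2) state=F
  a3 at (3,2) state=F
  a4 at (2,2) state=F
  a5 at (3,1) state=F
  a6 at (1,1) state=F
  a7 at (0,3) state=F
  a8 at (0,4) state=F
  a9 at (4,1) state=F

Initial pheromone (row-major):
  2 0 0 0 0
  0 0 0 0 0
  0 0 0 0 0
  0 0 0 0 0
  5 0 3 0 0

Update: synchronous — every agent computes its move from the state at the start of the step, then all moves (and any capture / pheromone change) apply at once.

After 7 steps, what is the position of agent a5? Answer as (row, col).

t=1: a0@(4,2) a1@(0,0) a2@(4,2) a3@(4,2) a4@(1,1) a5@(4,0) a6@(0,0) a7@(4,2) a8@(4,0) a9@(4,0) | pheromone: 5 0 0 0 0 / 0 2 0 0 0 / 0 0 0 0 0 / 0 0 0 0 0 / 10 0 10 0 0
t=2: a0@(4,2) a1@(4,0) a2@(4,2) a3@(4,2) a4@(0,0) a5@(4,0) a6@(4,0) a7@(4,2) a8@(4,0) a9@(4,0) | pheromone: 6 0 0 0 0 / 0 1 0 0 0 / 0 0 0 0 0 / 0 0 0 0 0 / 19 0 17 0 0
t=3: a0@(4,2) a1@(4,0) a2@(4,2) a3@(4,2) a4@(4,0) a5@(4,0) a6@(4,0) a7@(4,2) a8@(4,0) a9@(4,0) | pheromone: 5 0 0 0 0 / 0 0 0 0 0 / 0 0 0 0 0 / 0 0 0 0 0 / 30 0 24 0 0
t=4: a0@(4,2) a1@(4,0) a2@(4,2) a3@(4,2) a4@(4,0) a5@(4,0) a6@(4,0) a7@(4,2) a8@(4,0) a9@(4,0) | pheromone: 4 0 0 0 0 / 0 0 0 0 0 / 0 0 0 0 0 / 0 0 0 0 0 / 41 0 31 0 0
t=5: a0@(4,2) a1@(4,0) a2@(4,2) a3@(4,2) a4@(4,0) a5@(4,0) a6@(4,0) a7@(4,2) a8@(4,0) a9@(4,0) | pheromone: 3 0 0 0 0 / 0 0 0 0 0 / 0 0 0 0 0 / 0 0 0 0 0 / 52 0 38 0 0
t=6: a0@(4,2) a1@(4,0) a2@(4,2) a3@(4,2) a4@(4,0) a5@(4,0) a6@(4,0) a7@(4,2) a8@(4,0) a9@(4,0) | pheromone: 2 0 0 0 0 / 0 0 0 0 0 / 0 0 0 0 0 / 0 0 0 0 0 / 63 0 45 0 0
t=7: a0@(4,2) a1@(4,0) a2@(4,2) a3@(4,2) a4@(4,0) a5@(4,0) a6@(4,0) a7@(4,2) a8@(4,0) a9@(4,0) | pheromone: 1 0 0 0 0 / 0 0 0 0 0 / 0 0 0 0 0 / 0 0 0 0 0 / 74 0 52 0 0

(4, 0)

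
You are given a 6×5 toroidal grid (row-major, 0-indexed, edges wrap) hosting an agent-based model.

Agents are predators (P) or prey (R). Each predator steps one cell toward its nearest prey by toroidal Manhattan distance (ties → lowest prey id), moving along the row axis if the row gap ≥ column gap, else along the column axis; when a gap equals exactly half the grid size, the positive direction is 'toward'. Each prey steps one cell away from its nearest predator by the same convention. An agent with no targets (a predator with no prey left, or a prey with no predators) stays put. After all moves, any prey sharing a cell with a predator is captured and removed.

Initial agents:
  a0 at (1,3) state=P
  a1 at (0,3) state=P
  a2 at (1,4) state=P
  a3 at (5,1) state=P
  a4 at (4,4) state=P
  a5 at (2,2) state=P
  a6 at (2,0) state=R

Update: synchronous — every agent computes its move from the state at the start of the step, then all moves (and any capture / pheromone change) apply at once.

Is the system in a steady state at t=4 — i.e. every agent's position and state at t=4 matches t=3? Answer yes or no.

yes

t=1: a0@(1,4):P a1@(1,3):P a2@(2,4):P a3@(0,1):P a4@(3,4):P a5@(2,1):P a6@(3,0):R
t=2: a0@(2,4):P a1@(2,3):P a2@(3,4):P a3@(1,1):P a4@(3,0):P a5@(3,1):P
t=3: (unchanged — steady state)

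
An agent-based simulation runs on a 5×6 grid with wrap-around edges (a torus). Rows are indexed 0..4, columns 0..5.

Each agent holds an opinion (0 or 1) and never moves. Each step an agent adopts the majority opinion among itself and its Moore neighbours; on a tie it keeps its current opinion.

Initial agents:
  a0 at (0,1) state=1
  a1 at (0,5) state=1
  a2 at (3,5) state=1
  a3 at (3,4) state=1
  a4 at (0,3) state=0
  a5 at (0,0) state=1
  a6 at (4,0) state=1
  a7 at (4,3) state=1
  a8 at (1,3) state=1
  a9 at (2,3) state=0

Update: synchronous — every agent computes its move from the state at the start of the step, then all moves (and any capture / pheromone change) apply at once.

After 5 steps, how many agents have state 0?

t=1: a0@(0,1):1 a1@(0,5):1 a2@(3,5):1 a3@(3,4):1 a4@(0,3):1 a5@(0,0):1 a6@(4,0):1 a7@(4,3):1 a8@(1,3):0 a9@(2,3):1
t=2: a0@(0,1):1 a1@(0,5):1 a2@(3,5):1 a3@(3,4):1 a4@(0,3):1 a5@(0,0):1 a6@(4,0):1 a7@(4,3):1 a8@(1,3):1 a9@(2,3):1
t=3: (unchanged — steady state)

0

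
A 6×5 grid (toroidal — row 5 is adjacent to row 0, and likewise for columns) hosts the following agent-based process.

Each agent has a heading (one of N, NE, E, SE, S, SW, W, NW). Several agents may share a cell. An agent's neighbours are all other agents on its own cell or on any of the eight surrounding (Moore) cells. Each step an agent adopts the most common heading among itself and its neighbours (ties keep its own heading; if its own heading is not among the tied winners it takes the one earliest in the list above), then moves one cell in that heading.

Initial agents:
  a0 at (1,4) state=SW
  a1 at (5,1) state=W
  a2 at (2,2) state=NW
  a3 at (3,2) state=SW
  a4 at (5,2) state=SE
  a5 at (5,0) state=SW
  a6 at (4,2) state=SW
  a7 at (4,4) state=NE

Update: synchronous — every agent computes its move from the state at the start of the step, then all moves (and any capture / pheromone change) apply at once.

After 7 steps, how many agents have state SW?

t=1: a0@(2,3):SW a1@(0,0):SW a2@(1,1):NW a3@(4,1):SW a4@(0,3):SE a5@(0,4):SW a6@(5,1):SW a7@(3,0):NE
t=2: a0@(3,2):SW a1@(1,4):SW a2@(0,0):NW a3@(5,0):SW a4@(1,4):SE a5@(1,3):SW a6@(0,0):SW a7@(2,1):NE
t=3: a0@(4,1):SW a1@(2,3):SW a2@(1,4):SW a3@(0,4):SW a4@(2,3):SW a5@(2,2):SW a6@(1,4):SW a7@(1,2):NE
t=4: a0@(5,0):SW a1@(3,2):SW a2@(2,3):SW a3@(1,3):SW a4@(3,2):SW a5@(3,1):SW a6@(2,3):SW a7@(2,1):SW
t=5: a0@(0,4):SW a1@(4,1):SW a2@(3,2):SW a3@(2,2):SW a4@(4,1):SW a5@(4,0):SW a6@(3,2):SW a7@(3,0):SW
t=6: a0@(1,3):SW a1@(5,0):SW a2@(4,1):SW a3@(3,1):SW a4@(5,0):SW a5@(5,4):SW a6@(4,1):SW a7@(4,4):SW
t=7: a0@(2,2):SW a1@(0,4):SW a2@(5,0):SW a3@(4,0):SW a4@(0,4):SW a5@(0,3):SW a6@(5,0):SW a7@(5,3):SW

8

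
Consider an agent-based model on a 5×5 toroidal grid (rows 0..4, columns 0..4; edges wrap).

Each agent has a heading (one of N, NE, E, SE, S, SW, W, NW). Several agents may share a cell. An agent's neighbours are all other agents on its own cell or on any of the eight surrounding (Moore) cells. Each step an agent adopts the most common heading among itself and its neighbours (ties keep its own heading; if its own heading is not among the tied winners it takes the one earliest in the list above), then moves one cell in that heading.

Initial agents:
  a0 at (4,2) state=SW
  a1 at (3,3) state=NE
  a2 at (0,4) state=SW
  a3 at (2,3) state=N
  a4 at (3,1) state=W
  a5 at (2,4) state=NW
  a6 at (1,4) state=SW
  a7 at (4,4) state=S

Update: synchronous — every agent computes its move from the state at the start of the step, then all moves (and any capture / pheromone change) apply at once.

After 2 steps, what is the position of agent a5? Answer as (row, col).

t=1: a0@(0,1):SW a1@(2,4):NE a2@(1,3):SW a3@(1,3):N a4@(3,0):W a5@(1,3):NW a6@(2,3):SW a7@(0,4):S
t=2: a0@(1,0):SW a1@(3,3):SW a2@(2,2):SW a3@(2,2):SW a4@(3,4):W a5@(2,2):SW a6@(3,2):SW a7@(1,4):S

(2, 2)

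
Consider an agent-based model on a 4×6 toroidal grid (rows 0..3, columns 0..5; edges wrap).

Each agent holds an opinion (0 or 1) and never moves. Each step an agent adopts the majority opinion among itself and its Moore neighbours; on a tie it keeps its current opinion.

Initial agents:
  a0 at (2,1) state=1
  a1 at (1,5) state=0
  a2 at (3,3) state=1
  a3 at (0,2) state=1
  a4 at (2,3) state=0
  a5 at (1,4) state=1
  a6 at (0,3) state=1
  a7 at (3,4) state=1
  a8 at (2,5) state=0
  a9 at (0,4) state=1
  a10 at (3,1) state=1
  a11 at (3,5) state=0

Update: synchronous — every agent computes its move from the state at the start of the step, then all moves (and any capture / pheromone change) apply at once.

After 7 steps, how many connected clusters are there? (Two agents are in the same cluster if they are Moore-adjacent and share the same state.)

t=1: a0@(2,1):1 a1@(1,5):0 a2@(3,3):1 a3@(0,2):1 a4@(2,3):1 a5@(1,4):1 a6@(0,3):1 a7@(3,4):1 a8@(2,5):0 a9@(0,4):1 a10@(3,1):1 a11@(3,5):0
t=2: (unchanged — steady state)

2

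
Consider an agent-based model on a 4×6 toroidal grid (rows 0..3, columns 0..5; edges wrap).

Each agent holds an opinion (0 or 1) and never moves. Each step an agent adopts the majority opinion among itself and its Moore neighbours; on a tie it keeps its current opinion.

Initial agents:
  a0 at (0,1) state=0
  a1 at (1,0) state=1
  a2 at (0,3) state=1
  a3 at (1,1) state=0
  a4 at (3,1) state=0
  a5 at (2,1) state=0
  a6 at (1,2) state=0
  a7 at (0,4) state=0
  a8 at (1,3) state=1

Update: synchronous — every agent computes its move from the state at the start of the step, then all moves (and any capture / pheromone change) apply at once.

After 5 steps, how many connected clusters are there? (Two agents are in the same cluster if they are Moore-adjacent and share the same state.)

2

t=1: a0@(0,1):0 a1@(1,0):0 a2@(0,3):1 a3@(1,1):0 a4@(3,1):0 a5@(2,1):0 a6@(1,2):0 a7@(0,4):1 a8@(1,3):1
t=2: (unchanged — steady state)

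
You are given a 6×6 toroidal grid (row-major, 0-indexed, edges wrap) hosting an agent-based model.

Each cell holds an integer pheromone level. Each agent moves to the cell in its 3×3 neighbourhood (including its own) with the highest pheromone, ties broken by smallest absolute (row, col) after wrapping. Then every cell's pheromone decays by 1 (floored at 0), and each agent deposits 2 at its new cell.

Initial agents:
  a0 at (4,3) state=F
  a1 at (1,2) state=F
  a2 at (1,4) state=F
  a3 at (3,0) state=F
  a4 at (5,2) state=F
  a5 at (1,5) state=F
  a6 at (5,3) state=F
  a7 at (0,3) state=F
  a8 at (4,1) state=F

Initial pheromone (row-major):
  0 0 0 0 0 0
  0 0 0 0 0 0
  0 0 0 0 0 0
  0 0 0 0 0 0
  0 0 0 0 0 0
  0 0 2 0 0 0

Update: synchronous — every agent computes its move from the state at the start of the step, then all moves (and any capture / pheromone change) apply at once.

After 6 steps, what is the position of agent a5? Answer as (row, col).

(0, 0)

t=1: a0@(5,2) a1@(0,1) a2@(0,3) a3@(2,0) a4@(5,2) a5@(0,0) a6@(5,2) a7@(5,2) a8@(5,2) | pheromone: 2 2 0 2 0 0 / 0 0 0 0 0 0 / 2 0 0 0 0 0 / 0 0 0 0 0 0 / 0 0 0 0 0 0 / 0 0 11 0 0 0
t=2: a0@(5,2) a1@(5,2) a2@(5,2) a3@(2,0) a4@(5,2) a5@(0,0) a6@(5,2) a7@(5,2) a8@(5,2) | pheromone: 3 1 0 1 0 0 / 0 0 0 0 0 0 / 3 0 0 0 0 0 / 0 0 0 0 0 0 / 0 0 0 0 0 0 / 0 0 24 0 0 0
t=3: a0@(5,2) a1@(5,2) a2@(5,2) a3@(2,0) a4@(5,2) a5@(0,0) a6@(5,2) a7@(5,2) a8@(5,2) | pheromone: 4 0 0 0 0 0 / 0 0 0 0 0 0 / 4 0 0 0 0 0 / 0 0 0 0 0 0 / 0 0 0 0 0 0 / 0 0 37 0 0 0
t=4: a0@(5,2) a1@(5,2) a2@(5,2) a3@(2,0) a4@(5,2) a5@(0,0) a6@(5,2) a7@(5,2) a8@(5,2) | pheromone: 5 0 0 0 0 0 / 0 0 0 0 0 0 / 5 0 0 0 0 0 / 0 0 0 0 0 0 / 0 0 0 0 0 0 / 0 0 50 0 0 0
t=5: a0@(5,2) a1@(5,2) a2@(5,2) a3@(2,0) a4@(5,2) a5@(0,0) a6@(5,2) a7@(5,2) a8@(5,2) | pheromone: 6 0 0 0 0 0 / 0 0 0 0 0 0 / 6 0 0 0 0 0 / 0 0 0 0 0 0 / 0 0 0 0 0 0 / 0 0 63 0 0 0
t=6: a0@(5,2) a1@(5,2) a2@(5,2) a3@(2,0) a4@(5,2) a5@(0,0) a6@(5,2) a7@(5,2) a8@(5,2) | pheromone: 7 0 0 0 0 0 / 0 0 0 0 0 0 / 7 0 0 0 0 0 / 0 0 0 0 0 0 / 0 0 0 0 0 0 / 0 0 76 0 0 0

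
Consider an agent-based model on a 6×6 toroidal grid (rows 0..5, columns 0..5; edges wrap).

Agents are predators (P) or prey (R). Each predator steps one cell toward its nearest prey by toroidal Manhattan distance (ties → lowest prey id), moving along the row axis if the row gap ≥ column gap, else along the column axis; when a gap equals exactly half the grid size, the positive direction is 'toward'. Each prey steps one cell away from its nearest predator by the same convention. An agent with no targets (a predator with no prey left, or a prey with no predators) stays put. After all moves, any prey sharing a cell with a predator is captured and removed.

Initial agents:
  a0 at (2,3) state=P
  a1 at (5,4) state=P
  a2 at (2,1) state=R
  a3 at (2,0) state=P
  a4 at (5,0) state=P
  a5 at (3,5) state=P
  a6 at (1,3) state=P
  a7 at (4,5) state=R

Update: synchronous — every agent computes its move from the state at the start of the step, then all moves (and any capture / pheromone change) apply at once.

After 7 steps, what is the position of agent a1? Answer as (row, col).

t=1: a0@(2,2):P a1@(4,4):P a3@(2,1):P a4@(4,0):P a5@(4,5):P a6@(1,2):P a7@(5,5):R
t=2: a0@(3,2):P a1@(5,4):P a3@(3,1):P a4@(5,0):P a5@(5,5):P a6@(1,3):P a7@(0,5):R
t=3: a0@(4,2):P a1@(0,4):P a3@(4,1):P a4@(0,0):P a5@(0,5):P a6@(1,4):P a7@(1,5):R
t=4: a0@(5,2):P a1@(1,4):P a3@(5,1):P a4@(1,0):P a5@(1,5):P a6@(1,5):P a7@(2,5):R
t=5: a0@(0,2):P a1@(2,4):P a3@(0,1):P a4@(2,0):P a5@(2,5):P a6@(2,5):P a7@(3,5):R
t=6: a0@(1,2):P a1@(3,4):P a3@(1,1):P a4@(3,0):P a5@(3,5):P a6@(3,5):P a7@(4,5):R
t=7: a0@(2,2):P a1@(4,4):P a3@(2,1):P a4@(4,0):P a5@(4,5):P a6@(4,5):P a7@(5,5):R

(4, 4)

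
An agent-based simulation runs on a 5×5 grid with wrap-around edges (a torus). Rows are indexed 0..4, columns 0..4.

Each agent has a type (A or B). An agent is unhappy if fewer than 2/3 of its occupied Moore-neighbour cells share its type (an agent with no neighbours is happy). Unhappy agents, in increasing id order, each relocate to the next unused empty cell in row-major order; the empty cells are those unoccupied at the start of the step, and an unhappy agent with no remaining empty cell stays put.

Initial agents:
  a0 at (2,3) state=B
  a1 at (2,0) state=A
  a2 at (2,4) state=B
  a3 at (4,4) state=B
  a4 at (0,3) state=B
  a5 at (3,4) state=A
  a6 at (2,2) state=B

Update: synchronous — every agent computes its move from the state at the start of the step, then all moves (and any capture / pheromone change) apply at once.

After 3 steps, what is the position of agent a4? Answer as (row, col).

(1, 2)

t=1: a0@(2,3):B a1@(0,0):A a2@(0,1):B a3@(0,2):B a4@(0,3):B a5@(0,4):A a6@(2,2):B
t=2: a0@(2,3):B a1@(1,0):A a2@(1,1):B a3@(0,2):B a4@(1,2):B a5@(1,3):A a6@(2,2):B
t=3: a0@(2,3):B a1@(0,0):A a2@(1,1):B a3@(0,2):B a4@(1,2):B a5@(0,1):A a6@(2,2):B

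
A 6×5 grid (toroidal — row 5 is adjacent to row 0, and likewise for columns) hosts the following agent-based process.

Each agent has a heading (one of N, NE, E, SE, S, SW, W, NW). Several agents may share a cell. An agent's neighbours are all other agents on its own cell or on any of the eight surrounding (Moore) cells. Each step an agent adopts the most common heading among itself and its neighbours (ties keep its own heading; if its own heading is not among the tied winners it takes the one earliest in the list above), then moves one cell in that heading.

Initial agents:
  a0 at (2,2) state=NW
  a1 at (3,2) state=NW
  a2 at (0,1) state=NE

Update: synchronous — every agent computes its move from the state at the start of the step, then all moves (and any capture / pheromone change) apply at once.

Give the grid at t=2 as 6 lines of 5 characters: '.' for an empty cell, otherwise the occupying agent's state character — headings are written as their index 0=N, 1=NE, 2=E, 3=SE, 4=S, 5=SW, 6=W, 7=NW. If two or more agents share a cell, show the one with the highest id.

7....
7....
.....
.....
...1.
.....

t=1: a0@(1,1):NW a1@(2,1):NW a2@(5,2):NE
t=2: a0@(0,0):NW a1@(1,0):NW a2@(4,3):NE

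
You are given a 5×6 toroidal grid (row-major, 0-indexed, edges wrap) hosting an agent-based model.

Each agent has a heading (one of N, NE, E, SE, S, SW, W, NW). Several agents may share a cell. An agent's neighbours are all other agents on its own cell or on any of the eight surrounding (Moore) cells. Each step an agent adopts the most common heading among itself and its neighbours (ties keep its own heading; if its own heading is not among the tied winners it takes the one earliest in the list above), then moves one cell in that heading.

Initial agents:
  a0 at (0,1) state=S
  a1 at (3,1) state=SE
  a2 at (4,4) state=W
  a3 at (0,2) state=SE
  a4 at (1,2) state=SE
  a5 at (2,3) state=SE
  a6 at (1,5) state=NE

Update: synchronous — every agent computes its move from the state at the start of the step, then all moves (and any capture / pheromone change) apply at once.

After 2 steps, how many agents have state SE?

6

t=1: a0@(1,2):SE a1@(4,2):SE a2@(4,3):W a3@(1,3):SE a4@(2,3):SE a5@(3,4):SE a6@(0,0):NE
t=2: a0@(2,3):SE a1@(0,3):SE a2@(0,4):SE a3@(2,4):SE a4@(3,4):SE a5@(4,5):SE a6@(4,1):NE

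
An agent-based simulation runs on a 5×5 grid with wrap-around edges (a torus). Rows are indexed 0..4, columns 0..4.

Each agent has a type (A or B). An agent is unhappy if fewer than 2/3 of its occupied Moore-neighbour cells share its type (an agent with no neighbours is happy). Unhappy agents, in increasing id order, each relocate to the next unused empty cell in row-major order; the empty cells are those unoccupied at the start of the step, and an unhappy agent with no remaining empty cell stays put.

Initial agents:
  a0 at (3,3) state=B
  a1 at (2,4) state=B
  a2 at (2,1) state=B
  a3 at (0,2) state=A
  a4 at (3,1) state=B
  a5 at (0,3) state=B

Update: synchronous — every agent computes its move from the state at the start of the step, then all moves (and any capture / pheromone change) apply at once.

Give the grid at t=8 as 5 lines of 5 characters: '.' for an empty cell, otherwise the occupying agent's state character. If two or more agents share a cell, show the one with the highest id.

..AB.
.....
.B..B
.B.B.
.....

t=1: a0@(3,3):B a1@(2,4):B a2@(2,1):B a3@(0,0):A a4@(3,1):B a5@(0,1):B
t=2: a0@(3,3):B a1@(2,4):B a2@(2,1):B a3@(0,2):A a4@(3,1):B a5@(0,3):B
t=3: a0@(3,3):B a1@(2,4):B a2@(2,1):B a3@(0,0):A a4@(3,1):B a5@(0,1):B
t=4: a0@(3,3):B a1@(2,4):B a2@(2,1):B a3@(0,2):A a4@(3,1):B a5@(0,3):B
t=5: a0@(3,3):B a1@(2,4):B a2@(2,1):B a3@(0,0):A a4@(3,1):B a5@(0,1):B
t=6: a0@(3,3):B a1@(2,4):B a2@(2,1):B a3@(0,2):A a4@(3,1):B a5@(0,3):B
t=7: a0@(3,3):B a1@(2,4):B a2@(2,1):B a3@(0,0):A a4@(3,1):B a5@(0,1):B
t=8: a0@(3,3):B a1@(2,4):B a2@(2,1):B a3@(0,2):A a4@(3,1):B a5@(0,3):B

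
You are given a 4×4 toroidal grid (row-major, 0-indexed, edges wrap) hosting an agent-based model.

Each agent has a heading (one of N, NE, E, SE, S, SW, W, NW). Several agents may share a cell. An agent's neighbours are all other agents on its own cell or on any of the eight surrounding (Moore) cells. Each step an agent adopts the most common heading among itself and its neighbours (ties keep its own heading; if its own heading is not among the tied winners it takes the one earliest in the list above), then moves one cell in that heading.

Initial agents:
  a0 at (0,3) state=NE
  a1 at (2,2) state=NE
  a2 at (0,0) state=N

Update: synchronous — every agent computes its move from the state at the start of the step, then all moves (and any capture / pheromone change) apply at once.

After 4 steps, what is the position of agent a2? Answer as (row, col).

t=1: a0@(3,0):NE a1@(1,3):NE a2@(3,0):N
t=2: a0@(2,1):NE a1@(0,0):NE a2@(2,0):N
t=3: a0@(1,2):NE a1@(3,1):NE a2@(1,0):N
t=4: a0@(0,3):NE a1@(2,2):NE a2@(0,0):N

(0, 0)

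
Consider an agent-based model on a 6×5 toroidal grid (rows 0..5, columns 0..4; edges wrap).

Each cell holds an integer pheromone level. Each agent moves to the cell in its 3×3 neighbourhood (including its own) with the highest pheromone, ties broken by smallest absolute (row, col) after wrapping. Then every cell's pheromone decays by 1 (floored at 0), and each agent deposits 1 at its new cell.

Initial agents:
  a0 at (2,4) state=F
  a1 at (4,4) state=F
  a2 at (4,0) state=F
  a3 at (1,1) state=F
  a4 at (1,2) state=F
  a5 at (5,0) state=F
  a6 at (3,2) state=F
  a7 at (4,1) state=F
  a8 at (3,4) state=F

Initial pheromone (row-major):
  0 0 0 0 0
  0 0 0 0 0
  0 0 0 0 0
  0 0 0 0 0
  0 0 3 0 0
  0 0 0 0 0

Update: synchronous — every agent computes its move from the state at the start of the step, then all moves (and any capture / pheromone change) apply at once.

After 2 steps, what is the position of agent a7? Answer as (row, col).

t=1: a0@(1,0) a1@(3,0) a2@(3,0) a3@(0,0) a4@(0,1) a5@(0,0) a6@(4,2) a7@(4,2) a8@(2,0) | pheromone: 2 1 0 0 0 / 1 0 0 0 0 / 1 0 0 0 0 / 2 0 0 0 0 / 0 0 4 0 0 / 0 0 0 0 0
t=2: a0@(0,0) a1@(3,0) a2@(3,0) a3@(0,0) a4@(0,0) a5@(0,0) a6@(4,2) a7@(4,2) a8@(3,0) | pheromone: 5 0 0 0 0 / 0 0 0 0 0 / 0 0 0 0 0 / 4 0 0 0 0 / 0 0 5 0 0 / 0 0 0 0 0

(4, 2)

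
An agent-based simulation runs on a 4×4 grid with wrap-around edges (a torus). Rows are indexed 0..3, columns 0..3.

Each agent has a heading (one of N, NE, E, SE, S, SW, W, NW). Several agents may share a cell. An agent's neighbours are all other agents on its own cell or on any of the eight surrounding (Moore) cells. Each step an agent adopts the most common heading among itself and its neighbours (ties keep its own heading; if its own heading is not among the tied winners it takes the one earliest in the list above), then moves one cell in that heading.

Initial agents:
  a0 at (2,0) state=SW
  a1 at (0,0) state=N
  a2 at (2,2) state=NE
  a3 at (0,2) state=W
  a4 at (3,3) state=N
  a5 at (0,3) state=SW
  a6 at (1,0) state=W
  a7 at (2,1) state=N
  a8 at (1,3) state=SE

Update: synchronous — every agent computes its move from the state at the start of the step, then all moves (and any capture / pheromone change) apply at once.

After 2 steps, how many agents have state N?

9

t=1: a0@(1,0):N a1@(3,0):N a2@(1,2):N a3@(0,1):W a4@(2,3):N a5@(3,3):N a6@(0,0):N a7@(1,1):N a8@(2,2):SW
t=2: a0@(0,0):N a1@(2,0):N a2@(0,2):N a3@(3,1):N a4@(1,3):N a5@(2,3):N a6@(3,0):N a7@(0,1):N a8@(1,2):N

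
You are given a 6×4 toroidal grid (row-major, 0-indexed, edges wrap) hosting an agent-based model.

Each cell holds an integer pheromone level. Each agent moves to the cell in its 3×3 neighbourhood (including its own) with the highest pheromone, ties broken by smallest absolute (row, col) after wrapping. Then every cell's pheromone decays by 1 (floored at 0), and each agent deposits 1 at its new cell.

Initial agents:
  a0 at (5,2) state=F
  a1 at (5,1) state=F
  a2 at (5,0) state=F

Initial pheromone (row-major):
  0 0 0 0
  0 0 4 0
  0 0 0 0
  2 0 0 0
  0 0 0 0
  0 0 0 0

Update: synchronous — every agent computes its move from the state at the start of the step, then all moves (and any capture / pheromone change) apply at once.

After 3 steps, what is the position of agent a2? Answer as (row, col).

t=1: a0@(0,1) a1@(0,0) a2@(0,0) | pheromone: 2 1 0 0 / 0 0 3 0 / 0 0 0 0 / 1 0 0 0 / 0 0 0 0 / 0 0 0 0
t=2: a0@(1,2) a1@(0,0) a2@(0,0) | pheromone: 3 0 0 0 / 0 0 3 0 / 0 0 0 0 / 0 0 0 0 / 0 0 0 0 / 0 0 0 0
t=3: a0@(1,2) a1@(0,0) a2@(0,0) | pheromone: 4 0 0 0 / 0 0 3 0 / 0 0 0 0 / 0 0 0 0 / 0 0 0 0 / 0 0 0 0

(0, 0)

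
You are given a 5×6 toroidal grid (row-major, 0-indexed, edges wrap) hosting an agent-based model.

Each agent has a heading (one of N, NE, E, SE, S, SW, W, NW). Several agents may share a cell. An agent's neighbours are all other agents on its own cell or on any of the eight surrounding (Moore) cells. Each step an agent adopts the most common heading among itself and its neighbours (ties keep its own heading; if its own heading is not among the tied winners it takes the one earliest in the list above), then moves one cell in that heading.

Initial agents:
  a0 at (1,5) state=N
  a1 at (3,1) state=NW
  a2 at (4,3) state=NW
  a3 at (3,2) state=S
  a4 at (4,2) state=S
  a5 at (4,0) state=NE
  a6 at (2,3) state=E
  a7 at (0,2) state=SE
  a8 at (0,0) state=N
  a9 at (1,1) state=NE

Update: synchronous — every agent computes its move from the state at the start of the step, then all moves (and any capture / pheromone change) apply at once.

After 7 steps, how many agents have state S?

t=1: a0@(0,5):N a1@(4,1):S a2@(0,3):S a3@(4,2):S a4@(0,2):S a5@(3,1):NE a6@(2,4):E a7@(1,3):SE a8@(4,0):N a9@(0,2):NE
t=2: a0@(4,5):N a1@(0,1):S a2@(1,3):S a3@(0,2):S a4@(1,2):S a5@(4,1):S a6@(2,5):E a7@(2,3):S a8@(3,0):N a9@(1,2):S
t=3: a0@(3,5):N a1@(1,1):S a2@(2,3):S a3@(1,2):S a4@(2,2):S a5@(0,1):S a6@(2,0):E a7@(3,3):S a8@(2,0):N a9@(2,2):S
t=4: a0@(2,5):N a1@(2,1):S a2@(3,3):S a3@(2,2):S a4@(3,2):S a5@(1,1):S a6@(1,0):N a7@(4,3):S a8@(1,0):N a9@(3,2):S
t=5: a0@(1,5):N a1@(3,1):S a2@(4,3):S a3@(3,2):S a4@(4,2):S a5@(2,1):S a6@(0,0):N a7@(0,3):S a8@(0,0):N a9@(4,2):S
t=6: a0@(0,5):N a1@(4,1):S a2@(0,3):S a3@(4,2):S a4@(0,2):S a5@(3,1):S a6@(4,0):N a7@(1,3):S a8@(4,0):N a9@(0,2):S
t=7: a0@(4,5):N a1@(0,1):S a2@(1,3):S a3@(0,2):S a4@(1,2):S a5@(4,1):S a6@(3,0):N a7@(2,3):S a8@(3,0):N a9@(1,2):S

7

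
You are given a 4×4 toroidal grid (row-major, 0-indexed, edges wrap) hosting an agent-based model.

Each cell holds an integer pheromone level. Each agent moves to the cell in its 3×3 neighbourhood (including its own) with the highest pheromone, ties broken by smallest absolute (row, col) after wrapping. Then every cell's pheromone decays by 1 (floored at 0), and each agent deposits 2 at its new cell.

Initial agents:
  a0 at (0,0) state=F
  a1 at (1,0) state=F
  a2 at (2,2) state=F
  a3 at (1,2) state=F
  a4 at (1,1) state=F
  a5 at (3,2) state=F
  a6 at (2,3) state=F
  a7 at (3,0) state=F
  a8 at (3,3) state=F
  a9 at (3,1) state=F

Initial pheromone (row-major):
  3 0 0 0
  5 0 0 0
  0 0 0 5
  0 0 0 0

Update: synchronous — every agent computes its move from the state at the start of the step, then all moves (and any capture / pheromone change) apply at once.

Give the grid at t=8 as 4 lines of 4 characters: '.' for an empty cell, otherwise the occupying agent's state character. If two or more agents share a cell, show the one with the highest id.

....
....
...F
....

t=1: a0@(1,0) a1@(1,0) a2@(2,3) a3@(2,3) a4@(1,0) a5@(2,3) a6@(1,0) a7@(2,3) a8@(2,3) a9@(0,0) | pheromone: 4 0 0 0 / 12 0 0 0 / 0 0 0 14 / 0 0 0 0
t=2: a0@(2,3) a1@(2,3) a2@(2,3) a3@(2,3) a4@(2,3) a5@(2,3) a6@(2,3) a7@(2,3) a8@(2,3) a9@(1,0) | pheromone: 3 0 0 0 / 13 0 0 0 / 0 0 0 31 / 0 0 0 0
t=3: a0@(2,3) a1@(2,3) a2@(2,3) a3@(2,3) a4@(2,3) a5@(2,3) a6@(2,3) a7@(2,3) a8@(2,3) a9@(2,3) | pheromone: 2 0 0 0 / 12 0 0 0 / 0 0 0 50 / 0 0 0 0
t=4: a0@(2,3) a1@(2,3) a2@(2,3) a3@(2,3) a4@(2,3) a5@(2,3) a6@(2,3) a7@(2,3) a8@(2,3) a9@(2,3) | pheromone: 1 0 0 0 / 11 0 0 0 / 0 0 0 69 / 0 0 0 0
t=5: a0@(2,3) a1@(2,3) a2@(2,3) a3@(2,3) a4@(2,3) a5@(2,3) a6@(2,3) a7@(2,3) a8@(2,3) a9@(2,3) | pheromone: 0 0 0 0 / 10 0 0 0 / 0 0 0 88 / 0 0 0 0
t=6: a0@(2,3) a1@(2,3) a2@(2,3) a3@(2,3) a4@(2,3) a5@(2,3) a6@(2,3) a7@(2,3) a8@(2,3) a9@(2,3) | pheromone: 0 0 0 0 / 9 0 0 0 / 0 0 0 107 / 0 0 0 0
t=7: a0@(2,3) a1@(2,3) a2@(2,3) a3@(2,3) a4@(2,3) a5@(2,3) a6@(2,3) a7@(2,3) a8@(2,3) a9@(2,3) | pheromone: 0 0 0 0 / 8 0 0 0 / 0 0 0 126 / 0 0 0 0
t=8: a0@(2,3) a1@(2,3) a2@(2,3) a3@(2,3) a4@(2,3) a5@(2,3) a6@(2,3) a7@(2,3) a8@(2,3) a9@(2,3) | pheromone: 0 0 0 0 / 7 0 0 0 / 0 0 0 145 / 0 0 0 0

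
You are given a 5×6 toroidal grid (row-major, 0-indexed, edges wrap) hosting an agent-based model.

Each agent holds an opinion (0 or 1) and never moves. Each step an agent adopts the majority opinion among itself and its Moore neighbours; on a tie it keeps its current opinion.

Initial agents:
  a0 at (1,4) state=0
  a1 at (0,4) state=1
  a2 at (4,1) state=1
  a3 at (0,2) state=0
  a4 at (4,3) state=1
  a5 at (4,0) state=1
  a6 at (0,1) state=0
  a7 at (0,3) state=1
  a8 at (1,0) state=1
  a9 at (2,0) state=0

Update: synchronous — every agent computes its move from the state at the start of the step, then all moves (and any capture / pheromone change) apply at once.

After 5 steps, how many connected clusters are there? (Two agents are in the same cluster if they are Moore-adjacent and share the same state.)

2

t=1: a0@(1,4):1 a1@(0,4):1 a2@(4,1):1 a3@(0,2):1 a4@(4,3):1 a5@(4,0):1 a6@(0,1):1 a7@(0,3):1 a8@(1,0):0 a9@(2,0):0
t=2: (unchanged — steady state)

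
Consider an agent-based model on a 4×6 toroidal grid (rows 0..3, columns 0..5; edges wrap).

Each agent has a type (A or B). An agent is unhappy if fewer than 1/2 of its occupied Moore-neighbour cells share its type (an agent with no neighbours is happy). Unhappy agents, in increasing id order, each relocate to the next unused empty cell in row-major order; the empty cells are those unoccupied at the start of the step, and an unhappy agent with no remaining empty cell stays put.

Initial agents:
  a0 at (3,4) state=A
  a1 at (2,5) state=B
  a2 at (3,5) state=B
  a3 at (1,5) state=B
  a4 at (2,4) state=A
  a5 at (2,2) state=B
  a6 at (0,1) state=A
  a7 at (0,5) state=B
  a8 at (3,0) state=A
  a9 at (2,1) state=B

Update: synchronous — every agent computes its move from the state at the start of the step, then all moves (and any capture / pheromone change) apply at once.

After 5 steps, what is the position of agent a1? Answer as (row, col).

t=1: a0@(0,0):A a1@(0,2):B a2@(0,3):B a3@(1,5):B a4@(0,4):A a5@(2,2):B a6@(0,1):A a7@(0,5):B a8@(1,0):A a9@(2,1):B
t=2: a0@(0,0):A a1@(0,2):B a2@(0,3):B a3@(1,1):B a4@(1,2):A a5@(2,2):B a6@(0,1):A a7@(1,3):B a8@(1,4):A a9@(2,1):B
t=3: a0@(0,0):A a1@(0,2):B a2@(0,3):B a3@(1,1):B a4@(0,4):A a5@(2,2):B a6@(0,1):A a7@(1,3):B a8@(0,5):A a9@(2,1):B
t=4: a0@(0,0):A a1@(0,2):B a2@(0,3):B a3@(1,1):B a4@(1,0):A a5@(2,2):B a6@(1,2):A a7@(1,3):B a8@(0,5):A a9@(2,1):B
t=5: a0@(0,0):A a1@(0,2):B a2@(0,3):B a3@(1,1):B a4@(1,0):A a5@(2,2):B a6@(0,1):A a7@(1,3):B a8@(0,5):A a9@(2,1):B

(0, 2)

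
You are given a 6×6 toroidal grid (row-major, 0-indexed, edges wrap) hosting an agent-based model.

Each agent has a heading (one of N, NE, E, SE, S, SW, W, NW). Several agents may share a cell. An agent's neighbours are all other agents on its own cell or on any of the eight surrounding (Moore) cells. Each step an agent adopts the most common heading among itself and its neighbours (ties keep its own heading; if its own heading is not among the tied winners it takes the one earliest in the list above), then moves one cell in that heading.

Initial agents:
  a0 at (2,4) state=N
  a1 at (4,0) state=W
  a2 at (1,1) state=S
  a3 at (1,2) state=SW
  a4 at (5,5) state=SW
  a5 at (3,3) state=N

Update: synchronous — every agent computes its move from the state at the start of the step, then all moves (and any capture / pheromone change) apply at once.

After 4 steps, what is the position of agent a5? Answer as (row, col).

t=1: a0@(1,4):N a1@(4,5):W a2@(2,1):S a3@(2,1):SW a4@(0,4):SW a5@(2,3):N
t=2: a0@(0,4):N a1@(4,4):W a2@(3,1):S a3@(3,0):SW a4@(1,3):SW a5@(1,3):N
t=3: a0@(5,4):N a1@(4,3):W a2@(4,1):S a3@(4,5):SW a4@(0,3):N a5@(0,3):N
t=4: a0@(4,4):N a1@(4,2):W a2@(5,1):S a3@(5,4):SW a4@(5,3):N a5@(5,3):N

(5, 3)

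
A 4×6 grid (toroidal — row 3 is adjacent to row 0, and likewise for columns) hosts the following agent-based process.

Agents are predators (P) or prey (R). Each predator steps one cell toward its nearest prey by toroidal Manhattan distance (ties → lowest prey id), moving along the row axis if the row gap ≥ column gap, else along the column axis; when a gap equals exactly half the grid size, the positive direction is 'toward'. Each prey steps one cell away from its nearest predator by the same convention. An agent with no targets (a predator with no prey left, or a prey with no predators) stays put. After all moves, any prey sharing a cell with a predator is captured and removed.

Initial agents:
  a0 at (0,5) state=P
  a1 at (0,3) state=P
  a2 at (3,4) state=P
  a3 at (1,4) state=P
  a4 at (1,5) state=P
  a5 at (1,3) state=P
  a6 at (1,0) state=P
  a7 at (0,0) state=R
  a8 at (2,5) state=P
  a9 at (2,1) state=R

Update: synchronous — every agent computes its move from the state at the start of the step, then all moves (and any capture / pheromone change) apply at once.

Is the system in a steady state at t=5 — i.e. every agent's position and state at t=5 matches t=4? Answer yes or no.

t=1: a0@(0,0):P a1@(0,4):P a2@(3,5):P a3@(1,5):P a4@(0,5):P a5@(1,2):P a6@(0,0):P a7@(0,1):R a8@(2,0):P a9@(3,1):R
t=2: a0@(0,1):P a1@(0,5):P a2@(3,0):P a3@(1,0):P a4@(0,0):P a5@(0,2):P a6@(0,1):P a8@(3,0):P a9@(2,1):R
t=3: a0@(1,1):P a1@(1,5):P a2@(2,0):P a3@(2,0):P a4@(1,0):P a5@(1,2):P a6@(1,1):P a8@(2,0):P
t=4: (unchanged — steady state)

yes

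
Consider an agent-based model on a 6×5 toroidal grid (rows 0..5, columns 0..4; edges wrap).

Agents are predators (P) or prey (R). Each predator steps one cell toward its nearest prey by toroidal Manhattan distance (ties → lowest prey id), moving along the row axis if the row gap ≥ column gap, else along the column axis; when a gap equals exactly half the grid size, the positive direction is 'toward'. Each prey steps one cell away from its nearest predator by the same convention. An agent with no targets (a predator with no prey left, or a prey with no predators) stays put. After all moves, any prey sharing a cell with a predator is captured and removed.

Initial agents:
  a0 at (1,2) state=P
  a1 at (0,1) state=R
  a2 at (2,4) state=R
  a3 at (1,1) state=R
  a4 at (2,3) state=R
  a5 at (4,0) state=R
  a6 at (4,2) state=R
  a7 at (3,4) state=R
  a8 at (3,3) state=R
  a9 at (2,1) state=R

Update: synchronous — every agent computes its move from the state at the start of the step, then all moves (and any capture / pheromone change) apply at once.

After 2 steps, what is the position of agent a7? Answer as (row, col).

t=1: a0@(1,1):P a1@(5,1):R a2@(2,0):R a3@(1,0):R a4@(3,3):R a5@(3,0):R a6@(3,2):R a7@(4,4):R a8@(4,3):R a9@(3,1):R
t=2: a0@(1,0):P a1@(4,1):R a2@(3,0):R a3@(1,4):R a4@(4,3):R a5@(4,0):R a6@(4,2):R a7@(3,4):R a8@(3,3):R a9@(4,1):R

(3, 4)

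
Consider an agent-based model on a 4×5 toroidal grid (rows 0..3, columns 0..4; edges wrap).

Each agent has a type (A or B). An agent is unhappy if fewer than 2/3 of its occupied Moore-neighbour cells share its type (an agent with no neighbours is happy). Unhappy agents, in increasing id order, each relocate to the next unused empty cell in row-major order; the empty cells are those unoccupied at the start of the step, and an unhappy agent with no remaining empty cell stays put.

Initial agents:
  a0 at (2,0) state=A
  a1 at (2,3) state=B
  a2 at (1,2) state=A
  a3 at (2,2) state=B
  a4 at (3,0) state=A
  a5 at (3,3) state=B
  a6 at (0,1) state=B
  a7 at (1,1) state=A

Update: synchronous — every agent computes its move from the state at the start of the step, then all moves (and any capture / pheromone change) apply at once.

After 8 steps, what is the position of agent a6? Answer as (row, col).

(1, 3)

t=1: a0@(2,0):A a1@(2,3):B a2@(0,0):A a3@(0,2):B a4@(0,3):A a5@(3,3):B a6@(0,4):B a7@(1,0):A
t=2: a0@(2,0):A a1@(2,3):B a2@(0,1):A a3@(1,1):B a4@(1,2):A a5@(3,3):B a6@(1,3):B a7@(1,0):A
t=3: a0@(0,0):A a1@(2,3):B a2@(0,1):A a3@(0,2):B a4@(0,3):A a5@(3,3):B a6@(0,4):B a7@(1,0):A
t=4: a0@(0,0):A a1@(2,3):B a2@(0,1):A a3@(1,1):B a4@(1,2):A a5@(3,3):B a6@(1,3):B a7@(1,0):A
t=5: a0@(0,0):A a1@(2,3):B a2@(0,1):A a3@(0,2):B a4@(0,3):A a5@(3,3):B a6@(0,4):B a7@(1,0):A
t=6: a0@(0,0):A a1@(2,3):B a2@(0,1):A a3@(1,1):B a4@(1,2):A a5@(3,3):B a6@(1,3):B a7@(1,0):A
t=7: a0@(0,0):A a1@(2,3):B a2@(0,1):A a3@(0,2):B a4@(0,3):A a5@(3,3):B a6@(0,4):B a7@(1,0):A
t=8: a0@(0,0):A a1@(2,3):B a2@(0,1):A a3@(1,1):B a4@(1,2):A a5@(3,3):B a6@(1,3):B a7@(1,0):A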